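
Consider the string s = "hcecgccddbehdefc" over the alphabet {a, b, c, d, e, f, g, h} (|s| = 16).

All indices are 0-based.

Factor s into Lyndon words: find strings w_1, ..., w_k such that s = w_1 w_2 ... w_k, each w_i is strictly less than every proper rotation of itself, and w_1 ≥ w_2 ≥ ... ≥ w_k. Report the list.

emit factor 1: 'h' (i=0, period=1)
emit factor 2: 'cecg' (i=1, period=4)
emit factor 3: 'ccdd' (i=5, period=4)
emit factor 4: 'behdefc' (i=9, period=7)

["h", "cecg", "ccdd", "behdefc"]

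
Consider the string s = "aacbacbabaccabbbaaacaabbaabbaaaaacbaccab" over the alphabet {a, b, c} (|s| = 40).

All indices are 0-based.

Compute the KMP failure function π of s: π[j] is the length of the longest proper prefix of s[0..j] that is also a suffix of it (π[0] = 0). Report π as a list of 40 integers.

[0, 1, 0, 0, 1, 0, 0, 1, 0, 1, 0, 0, 1, 0, 0, 0, 1, 2, 2, 3, 1, 2, 0, 0, 1, 2, 0, 0, 1, 2, 2, 2, 2, 3, 4, 5, 6, 0, 1, 0]

π[0] = 0
j=1 s[j]='a': π[1]=1 (border 'a')
j=2 s[j]='c': k: 1→0; π[2]=0 (border '')
j=3 s[j]='b': π[3]=0 (border '')
j=4 s[j]='a': π[4]=1 (border 'a')
j=5 s[j]='c': k: 1→0; π[5]=0 (border '')
j=6 s[j]='b': π[6]=0 (border '')
j=7 s[j]='a': π[7]=1 (border 'a')
j=8 s[j]='b': k: 1→0; π[8]=0 (border '')
j=9 s[j]='a': π[9]=1 (border 'a')
j=10 s[j]='c': k: 1→0; π[10]=0 (border '')
j=11 s[j]='c': π[11]=0 (border '')
j=12 s[j]='a': π[12]=1 (border 'a')
j=13 s[j]='b': k: 1→0; π[13]=0 (border '')
j=14 s[j]='b': π[14]=0 (border '')
j=15 s[j]='b': π[15]=0 (border '')
j=16 s[j]='a': π[16]=1 (border 'a')
j=17 s[j]='a': π[17]=2 (border 'aa')
j=18 s[j]='a': k: 2→1; π[18]=2 (border 'aa')
j=19 s[j]='c': π[19]=3 (border 'aac')
j=20 s[j]='a': k: 3→0; π[20]=1 (border 'a')
j=21 s[j]='a': π[21]=2 (border 'aa')
j=22 s[j]='b': k: 2→1→0; π[22]=0 (border '')
j=23 s[j]='b': π[23]=0 (border '')
j=24 s[j]='a': π[24]=1 (border 'a')
j=25 s[j]='a': π[25]=2 (border 'aa')
j=26 s[j]='b': k: 2→1→0; π[26]=0 (border '')
j=27 s[j]='b': π[27]=0 (border '')
j=28 s[j]='a': π[28]=1 (border 'a')
j=29 s[j]='a': π[29]=2 (border 'aa')
j=30 s[j]='a': k: 2→1; π[30]=2 (border 'aa')
j=31 s[j]='a': k: 2→1; π[31]=2 (border 'aa')
j=32 s[j]='a': k: 2→1; π[32]=2 (border 'aa')
j=33 s[j]='c': π[33]=3 (border 'aac')
j=34 s[j]='b': π[34]=4 (border 'aacb')
j=35 s[j]='a': π[35]=5 (border 'aacba')
j=36 s[j]='c': π[36]=6 (border 'aacbac')
j=37 s[j]='c': k: 6→0; π[37]=0 (border '')
j=38 s[j]='a': π[38]=1 (border 'a')
j=39 s[j]='b': k: 1→0; π[39]=0 (border '')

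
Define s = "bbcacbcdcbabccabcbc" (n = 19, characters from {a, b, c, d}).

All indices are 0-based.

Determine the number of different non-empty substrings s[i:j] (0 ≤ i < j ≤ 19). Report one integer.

rank | idx | suffix
   0 |  14 | abcbc
   1 |  10 | abccabcbc
   2 |   3 | acbcdcbabccabcbc
   3 |   9 | babccabcbc
   4 |   0 | bbcacbcdcbabccabcbc
   5 |  17 | bc
   6 |   1 | bcacbcdcbabccabcbc
   7 |  15 | bcbc
   8 |  11 | bccabcbc
   9 |   5 | bcdcbabccabcbc
  10 |  18 | c
  11 |  13 | cabcbc
  12 |   2 | cacbcdcbabccabcbc
  13 |   8 | cbabccabcbc
  14 |  16 | cbc
  15 |   4 | cbcdcbabccabcbc
  16 |  12 | ccabcbc
  17 |   6 | cdcbabccabcbc
  18 |   7 | dcbabccabcbc

SA = [14, 10, 3, 9, 0, 17, 1, 15, 11, 5, 18, 13, 2, 8, 16, 4, 12, 6, 7]
i: (SA[i-1],SA[i]) lcp shared
  1: (14,10) 3 'abc'
  2: (10,3) 1 'a'
  3: (3,9) 0 ''
  4: (9,0) 1 'b'
  5: (0,17) 1 'b'
  6: (17,1) 2 'bc'
  7: (1,15) 2 'bc'
  8: (15,11) 2 'bc'
  9: (11,5) 2 'bc'
  10: (5,18) 0 ''
  11: (18,13) 1 'c'
  12: (13,2) 2 'ca'
  13: (2,8) 1 'c'
  14: (8,16) 2 'cb'
  15: (16,4) 3 'cbc'
  16: (4,12) 1 'c'
  17: (12,6) 1 'c'
  18: (6,7) 0 ''

n(n+1)/2 = 19·20/2 = 190
Σ LCP = 0 + 3 + 1 + 0 + 1 + 1 + 2 + 2 + 2 + 2 + 0 + 1 + 2 + 1 + 2 + 3 + 1 + 1 + 0 = 25
distinct = 190 − 25 = 165

165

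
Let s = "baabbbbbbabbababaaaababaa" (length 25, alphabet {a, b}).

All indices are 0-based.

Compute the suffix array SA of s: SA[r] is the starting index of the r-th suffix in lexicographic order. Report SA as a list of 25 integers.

sorted suffixes:
  #0 SA[0]=24  'a'
  #1 SA[1]=23  'aa'
  #2 SA[2]=16  'aaaababaa'
  #3 SA[3]=17  'aaababaa'
  #4 SA[4]=18  'aababaa'
  #5 SA[5]=1  'aabbbbbbabbababaaaababaa'
  #6 SA[6]=21  'abaa'
  #7 SA[7]=14  'abaaaababaa'
  #8 SA[8]=19  'ababaa'
  #9 SA[9]=12  'ababaaaababaa'
  #10 SA[10]=9  'abbababaaaababaa'
  #11 SA[11]=2  'abbbbbbabbababaaaababaa'
  #12 SA[12]=22  'baa'
  #13 SA[13]=15  'baaaababaa'
  #14 SA[14]=0  'baabbbbbbabbababaaaababaa'
  #15 SA[15]=20  'babaa'
  #16 SA[16]=13  'babaaaababaa'
  #17 SA[17]=11  'bababaaaababaa'
  #18 SA[18]=8  'babbababaaaababaa'
  #19 SA[19]=10  'bbababaaaababaa'
  #20 SA[20]=7  'bbabbababaaaababaa'
  #21 SA[21]=6  'bbbabbababaaaababaa'
  #22 SA[22]=5  'bbbbabbababaaaababaa'
  #23 SA[23]=4  'bbbbbabbababaaaababaa'
  #24 SA[24]=3  'bbbbbbabbababaaaababaa'

[24, 23, 16, 17, 18, 1, 21, 14, 19, 12, 9, 2, 22, 15, 0, 20, 13, 11, 8, 10, 7, 6, 5, 4, 3]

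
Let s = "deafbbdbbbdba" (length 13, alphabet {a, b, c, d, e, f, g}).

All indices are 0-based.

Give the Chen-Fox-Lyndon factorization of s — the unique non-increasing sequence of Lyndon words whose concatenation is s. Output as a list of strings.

["de", "afbbdbbbdb", "a"]

emit factor 1: 'de' (i=0, period=2)
emit factor 2: 'afbbdbbbdb' (i=2, period=10)
emit factor 3: 'a' (i=12, period=1)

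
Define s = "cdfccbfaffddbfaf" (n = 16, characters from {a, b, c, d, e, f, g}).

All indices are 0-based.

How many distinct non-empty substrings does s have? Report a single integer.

sorted suffixes:
  #0 SA[0]=14  'af'
  #1 SA[1]=7  'affddbfaf'
  #2 SA[2]=12  'bfaf'
  #3 SA[3]=5  'bfaffddbfaf'
  #4 SA[4]=4  'cbfaffddbfaf'
  #5 SA[5]=3  'ccbfaffddbfaf'
  #6 SA[6]=0  'cdfccbfaffddbfaf'
  #7 SA[7]=11  'dbfaf'
  #8 SA[8]=10  'ddbfaf'
  #9 SA[9]=1  'dfccbfaffddbfaf'
  #10 SA[10]=15  'f'
  #11 SA[11]=13  'faf'
  #12 SA[12]=6  'faffddbfaf'
  #13 SA[13]=2  'fccbfaffddbfaf'
  #14 SA[14]=9  'fddbfaf'
  #15 SA[15]=8  'ffddbfaf'

SA = [14, 7, 12, 5, 4, 3, 0, 11, 10, 1, 15, 13, 6, 2, 9, 8]
i: (SA[i-1],SA[i]) lcp shared
  1: (14,7) 2 'af'
  2: (7,12) 0 ''
  3: (12,5) 4 'bfaf'
  4: (5,4) 0 ''
  5: (4,3) 1 'c'
  6: (3,0) 1 'c'
  7: (0,11) 0 ''
  8: (11,10) 1 'd'
  9: (10,1) 1 'd'
  10: (1,15) 0 ''
  11: (15,13) 1 'f'
  12: (13,6) 3 'faf'
  13: (6,2) 1 'f'
  14: (2,9) 1 'f'
  15: (9,8) 1 'f'

n(n+1)/2 = 16·17/2 = 136
Σ LCP = 0 + 2 + 0 + 4 + 0 + 1 + 1 + 0 + 1 + 1 + 0 + 1 + 3 + 1 + 1 + 1 = 17
distinct = 136 − 17 = 119

119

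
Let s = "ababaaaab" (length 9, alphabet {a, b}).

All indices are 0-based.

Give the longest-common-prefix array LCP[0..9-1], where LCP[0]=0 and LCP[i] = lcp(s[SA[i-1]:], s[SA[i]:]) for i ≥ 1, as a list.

rank→(start, suffix):
  0 → (4, 'aaaab')
  1 → (5, 'aaab')
  2 → (6, 'aab')
  3 → (7, 'ab')
  4 → (2, 'abaaaab')
  5 → (0, 'ababaaaab')
  6 → (8, 'b')
  7 → (3, 'baaaab')
  8 → (1, 'babaaaab')

SA = [4, 5, 6, 7, 2, 0, 8, 3, 1]
rank  pair      lcp
   1  s[4:],s[5:]  3  'aaa'
   2  s[5:],s[6:]  2  'aa'
   3  s[6:],s[7:]  1  'a'
   4  s[7:],s[2:]  2  'ab'
   5  s[2:],s[0:]  3  'aba'
   6  s[0:],s[8:]  0  ''
   7  s[8:],s[3:]  1  'b'
   8  s[3:],s[1:]  2  'ba'

[0, 3, 2, 1, 2, 3, 0, 1, 2]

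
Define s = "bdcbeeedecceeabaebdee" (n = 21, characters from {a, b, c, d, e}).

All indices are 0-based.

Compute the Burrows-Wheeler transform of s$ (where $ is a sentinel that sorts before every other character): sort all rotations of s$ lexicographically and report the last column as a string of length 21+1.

rank  rotation                last
    0  $bdcbeeedecceeabaebdee  e
    1  abaebdee$bdcbeeedeccee  e
    2  aebdee$bdcbeeedecceeab  b
    3  baebdee$bdcbeeedecceea  a
    4  bdcbeeedecceeabaebdee$  $
    5  bdee$bdcbeeedecceeabae  e
    6  beeedecceeabaebdee$bdc  c
    7  cbeeedecceeabaebdee$bd  d
    8  cceeabaebdee$bdcbeeede  e
    9  ceeabaebdee$bdcbeeedec  c
   10  dcbeeedecceeabaebdee$b  b
   11  decceeabaebdee$bdcbeee  e
   12  dee$bdcbeeedecceeabaeb  b
   13  e$bdcbeeedecceeabaebde  e
   14  eabaebdee$bdcbeeedecce  e
   15  ebdee$bdcbeeedecceeaba  a
   16  ecceeabaebdee$bdcbeeed  d
   17  edecceeabaebdee$bdcbee  e
   18  ee$bdcbeeedecceeabaebd  d
   19  eeabaebdee$bdcbeeedecc  c
   20  eedecceeabaebdee$bdcbe  e
   21  eeedecceeabaebdee$bdcb  b

eeba$ecdecbebeeadedceb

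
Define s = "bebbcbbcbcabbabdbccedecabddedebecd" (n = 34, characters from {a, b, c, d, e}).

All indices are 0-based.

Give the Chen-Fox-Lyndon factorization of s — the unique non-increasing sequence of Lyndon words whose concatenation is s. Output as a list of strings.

["be", "bbcbbcbc", "abbabdbccedecabddedebecd"]

emit factor 1: 'be' (i=0, period=2)
emit factor 2: 'bbcbbcbc' (i=2, period=8)
emit factor 3: 'abbabdbccedecabddedebecd' (i=10, period=24)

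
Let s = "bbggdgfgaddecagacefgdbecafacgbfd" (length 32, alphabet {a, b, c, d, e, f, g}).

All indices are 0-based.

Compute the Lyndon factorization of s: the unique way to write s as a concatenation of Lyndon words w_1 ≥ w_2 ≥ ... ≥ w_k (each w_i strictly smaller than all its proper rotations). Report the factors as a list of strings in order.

["bbggdgfg", "addecag", "acefgdbecafacgbfd"]

emit factor 1: 'bbggdgfg' (i=0, period=8)
emit factor 2: 'addecag' (i=8, period=7)
emit factor 3: 'acefgdbecafacgbfd' (i=15, period=17)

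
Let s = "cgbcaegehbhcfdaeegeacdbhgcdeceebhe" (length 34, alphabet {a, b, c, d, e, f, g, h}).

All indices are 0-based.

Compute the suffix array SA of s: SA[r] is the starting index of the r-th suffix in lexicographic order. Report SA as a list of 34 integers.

[19, 14, 4, 2, 9, 31, 22, 3, 20, 25, 28, 11, 0, 13, 21, 26, 33, 18, 30, 27, 29, 15, 16, 5, 7, 12, 1, 24, 17, 6, 8, 10, 32, 23]

rank→(start, suffix):
  0 → (19, 'acdbhgcdeceebhe')
  1 → (14, 'aeegeacdbhgcdeceebhe')
  2 → (4, 'aegehbhcfdaeegeacdbhgcdeceebhe')
  3 → (2, 'bcaegehbhcfdaeegeacdbhgcdeceebhe')
  4 → (9, 'bhcfdaeegeacdbhgcdeceebhe')
  5 → (31, 'bhe')
  6 → (22, 'bhgcdeceebhe')
  7 → (3, 'caegehbhcfdaeegeacdbhgcdeceebhe')
  8 → (20, 'cdbhgcdeceebhe')
  9 → (25, 'cdeceebhe')
  10 → (28, 'ceebhe')
  11 → (11, 'cfdaeegeacdbhgcdeceebhe')
  12 → (0, 'cgbcaegehbhcfdaeegeacdbhgcdeceebhe')
  13 → (13, 'daeegeacdbhgcdeceebhe')
  14 → (21, 'dbhgcdeceebhe')
  15 → (26, 'deceebhe')
  16 → (33, 'e')
  17 → (18, 'eacdbhgcdeceebhe')
  18 → (30, 'ebhe')
  19 → (27, 'eceebhe')
  20 → (29, 'eebhe')
  21 → (15, 'eegeacdbhgcdeceebhe')
  22 → (16, 'egeacdbhgcdeceebhe')
  23 → (5, 'egehbhcfdaeegeacdbhgcdeceebhe')
  24 → (7, 'ehbhcfdaeegeacdbhgcdeceebhe')
  25 → (12, 'fdaeegeacdbhgcdeceebhe')
  26 → (1, 'gbcaegehbhcfdaeegeacdbhgcdeceebhe')
  27 → (24, 'gcdeceebhe')
  28 → (17, 'geacdbhgcdeceebhe')
  29 → (6, 'gehbhcfdaeegeacdbhgcdeceebhe')
  30 → (8, 'hbhcfdaeegeacdbhgcdeceebhe')
  31 → (10, 'hcfdaeegeacdbhgcdeceebhe')
  32 → (32, 'he')
  33 → (23, 'hgcdeceebhe')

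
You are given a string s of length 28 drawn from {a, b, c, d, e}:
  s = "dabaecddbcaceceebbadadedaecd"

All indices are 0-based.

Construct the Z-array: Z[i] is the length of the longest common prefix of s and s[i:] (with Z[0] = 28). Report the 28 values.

[28, 0, 0, 0, 0, 0, 1, 1, 0, 0, 0, 0, 0, 0, 0, 0, 0, 0, 0, 2, 0, 1, 0, 2, 0, 0, 0, 1]

Z[0]=28
i=1: fresh scan; Z[1]=0
i=2: fresh scan; Z[2]=0
i=3: fresh scan; Z[3]=0
i=4: fresh scan; Z[4]=0
i=5: fresh scan; Z[5]=0
i=6: fresh scan; Z[6]=1 scan→box=[6,7)
i=7: fresh scan; Z[7]=1 scan→box=[7,8)
i=8: fresh scan; Z[8]=0
i=9: fresh scan; Z[9]=0
i=10: fresh scan; Z[10]=0
i=11: fresh scan; Z[11]=0
i=12: fresh scan; Z[12]=0
i=13: fresh scan; Z[13]=0
i=14: fresh scan; Z[14]=0
i=15: fresh scan; Z[15]=0
i=16: fresh scan; Z[16]=0
i=17: fresh scan; Z[17]=0
i=18: fresh scan; Z[18]=0
i=19: fresh scan; Z[19]=2 scan→box=[19,21)
i=20: min(r-i=1, Z[1]=0)=0; Z[20]=0
i=21: fresh scan; Z[21]=1 scan→box=[21,22)
i=22: fresh scan; Z[22]=0
i=23: fresh scan; Z[23]=2 scan→box=[23,25)
i=24: min(r-i=1, Z[1]=0)=0; Z[24]=0
i=25: fresh scan; Z[25]=0
i=26: fresh scan; Z[26]=0
i=27: fresh scan; Z[27]=1 scan→box=[27,28)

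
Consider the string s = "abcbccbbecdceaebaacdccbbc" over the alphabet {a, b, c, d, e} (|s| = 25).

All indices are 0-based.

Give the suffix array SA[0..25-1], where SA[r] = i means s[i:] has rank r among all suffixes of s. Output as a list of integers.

[16, 0, 17, 13, 15, 22, 6, 23, 1, 3, 7, 24, 21, 5, 2, 20, 4, 18, 9, 11, 19, 10, 12, 14, 8]

rank→(start, suffix):
  0 → (16, 'aacdccbbc')
  1 → (0, 'abcbccbbecdceaebaacdccbbc')
  2 → (17, 'acdccbbc')
  3 → (13, 'aebaacdccbbc')
  4 → (15, 'baacdccbbc')
  5 → (22, 'bbc')
  6 → (6, 'bbecdceaebaacdccbbc')
  7 → (23, 'bc')
  8 → (1, 'bcbccbbecdceaebaacdccbbc')
  9 → (3, 'bccbbecdceaebaacdccbbc')
  10 → (7, 'becdceaebaacdccbbc')
  11 → (24, 'c')
  12 → (21, 'cbbc')
  13 → (5, 'cbbecdceaebaacdccbbc')
  14 → (2, 'cbccbbecdceaebaacdccbbc')
  15 → (20, 'ccbbc')
  16 → (4, 'ccbbecdceaebaacdccbbc')
  17 → (18, 'cdccbbc')
  18 → (9, 'cdceaebaacdccbbc')
  19 → (11, 'ceaebaacdccbbc')
  20 → (19, 'dccbbc')
  21 → (10, 'dceaebaacdccbbc')
  22 → (12, 'eaebaacdccbbc')
  23 → (14, 'ebaacdccbbc')
  24 → (8, 'ecdceaebaacdccbbc')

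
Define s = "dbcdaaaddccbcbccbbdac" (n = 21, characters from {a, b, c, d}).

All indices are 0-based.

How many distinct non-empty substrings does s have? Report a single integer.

205

rank→(start, suffix):
  0 → (4, 'aaaddccbcbccbbdac')
  1 → (5, 'aaddccbcbccbbdac')
  2 → (19, 'ac')
  3 → (6, 'addccbcbccbbdac')
  4 → (16, 'bbdac')
  5 → (11, 'bcbccbbdac')
  6 → (13, 'bccbbdac')
  7 → (1, 'bcdaaaddccbcbccbbdac')
  8 → (17, 'bdac')
  9 → (20, 'c')
  10 → (15, 'cbbdac')
  11 → (10, 'cbcbccbbdac')
  12 → (12, 'cbccbbdac')
  13 → (14, 'ccbbdac')
  14 → (9, 'ccbcbccbbdac')
  15 → (2, 'cdaaaddccbcbccbbdac')
  16 → (3, 'daaaddccbcbccbbdac')
  17 → (18, 'dac')
  18 → (0, 'dbcdaaaddccbcbccbbdac')
  19 → (8, 'dccbcbccbbdac')
  20 → (7, 'ddccbcbccbbdac')

SA = [4, 5, 19, 6, 16, 11, 13, 1, 17, 20, 15, 10, 12, 14, 9, 2, 3, 18, 0, 8, 7]
i: (SA[i-1],SA[i]) lcp shared
  1: (4,5) 2 'aa'
  2: (5,19) 1 'a'
  3: (19,6) 1 'a'
  4: (6,16) 0 ''
  5: (16,11) 1 'b'
  6: (11,13) 2 'bc'
  7: (13,1) 2 'bc'
  8: (1,17) 1 'b'
  9: (17,20) 0 ''
  10: (20,15) 1 'c'
  11: (15,10) 2 'cb'
  12: (10,12) 3 'cbc'
  13: (12,14) 1 'c'
  14: (14,9) 3 'ccb'
  15: (9,2) 1 'c'
  16: (2,3) 0 ''
  17: (3,18) 2 'da'
  18: (18,0) 1 'd'
  19: (0,8) 1 'd'
  20: (8,7) 1 'd'

n(n+1)/2 = 21·22/2 = 231
Σ LCP = 0 + 2 + 1 + 1 + 0 + 1 + 2 + 2 + 1 + 0 + 1 + 2 + 3 + 1 + 3 + 1 + 0 + 2 + 1 + 1 + 1 = 26
distinct = 231 − 26 = 205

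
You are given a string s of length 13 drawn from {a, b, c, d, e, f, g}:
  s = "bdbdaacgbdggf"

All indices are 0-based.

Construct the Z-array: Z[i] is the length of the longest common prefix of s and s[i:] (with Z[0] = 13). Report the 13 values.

Z[0]=13
i=1: outside box; Z[1]=0
i=2: outside box; Z[2]=2 scan→box=[2,4)
i=3: min(r-i=1, Z[1]=0)=0; Z[3]=0
i=4: outside box; Z[4]=0
i=5: outside box; Z[5]=0
i=6: outside box; Z[6]=0
i=7: outside box; Z[7]=0
i=8: outside box; Z[8]=2 scan→box=[8,10)
i=9: min(r-i=1, Z[1]=0)=0; Z[9]=0
i=10: outside box; Z[10]=0
i=11: outside box; Z[11]=0
i=12: outside box; Z[12]=0

[13, 0, 2, 0, 0, 0, 0, 0, 2, 0, 0, 0, 0]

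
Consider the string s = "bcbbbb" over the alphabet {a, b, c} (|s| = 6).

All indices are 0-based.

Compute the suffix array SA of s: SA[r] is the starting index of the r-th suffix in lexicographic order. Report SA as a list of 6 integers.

sorted suffixes:
  #0 SA[0]=5  'b'
  #1 SA[1]=4  'bb'
  #2 SA[2]=3  'bbb'
  #3 SA[3]=2  'bbbb'
  #4 SA[4]=0  'bcbbbb'
  #5 SA[5]=1  'cbbbb'

[5, 4, 3, 2, 0, 1]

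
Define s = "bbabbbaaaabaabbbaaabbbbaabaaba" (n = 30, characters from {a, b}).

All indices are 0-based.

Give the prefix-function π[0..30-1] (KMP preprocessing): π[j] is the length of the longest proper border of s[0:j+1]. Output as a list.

π[0] = 0
j=1 s[j]='b': π[1]=1 (border 'b')
j=2 s[j]='a': k: 1→0; π[2]=0 (border '')
j=3 s[j]='b': π[3]=1 (border 'b')
j=4 s[j]='b': π[4]=2 (border 'bb')
j=5 s[j]='b': k: 2→1; π[5]=2 (border 'bb')
j=6 s[j]='a': π[6]=3 (border 'bba')
j=7 s[j]='a': k: 3→0; π[7]=0 (border '')
j=8 s[j]='a': π[8]=0 (border '')
j=9 s[j]='a': π[9]=0 (border '')
j=10 s[j]='b': π[10]=1 (border 'b')
j=11 s[j]='a': k: 1→0; π[11]=0 (border '')
j=12 s[j]='a': π[12]=0 (border '')
j=13 s[j]='b': π[13]=1 (border 'b')
j=14 s[j]='b': π[14]=2 (border 'bb')
j=15 s[j]='b': k: 2→1; π[15]=2 (border 'bb')
j=16 s[j]='a': π[16]=3 (border 'bba')
j=17 s[j]='a': k: 3→0; π[17]=0 (border '')
j=18 s[j]='a': π[18]=0 (border '')
j=19 s[j]='b': π[19]=1 (border 'b')
j=20 s[j]='b': π[20]=2 (border 'bb')
j=21 s[j]='b': k: 2→1; π[21]=2 (border 'bb')
j=22 s[j]='b': k: 2→1; π[22]=2 (border 'bb')
j=23 s[j]='a': π[23]=3 (border 'bba')
j=24 s[j]='a': k: 3→0; π[24]=0 (border '')
j=25 s[j]='b': π[25]=1 (border 'b')
j=26 s[j]='a': k: 1→0; π[26]=0 (border '')
j=27 s[j]='a': π[27]=0 (border '')
j=28 s[j]='b': π[28]=1 (border 'b')
j=29 s[j]='a': k: 1→0; π[29]=0 (border '')

[0, 1, 0, 1, 2, 2, 3, 0, 0, 0, 1, 0, 0, 1, 2, 2, 3, 0, 0, 1, 2, 2, 2, 3, 0, 1, 0, 0, 1, 0]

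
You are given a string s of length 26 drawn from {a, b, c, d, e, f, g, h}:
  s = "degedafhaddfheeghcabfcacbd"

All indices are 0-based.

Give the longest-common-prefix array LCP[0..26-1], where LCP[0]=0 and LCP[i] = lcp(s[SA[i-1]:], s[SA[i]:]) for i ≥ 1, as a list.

[0, 1, 1, 1, 0, 1, 0, 2, 1, 0, 1, 1, 1, 1, 0, 1, 1, 2, 0, 1, 2, 0, 1, 0, 1, 1]

rank→(start, suffix):
  0 → (18, 'abfcacbd')
  1 → (22, 'acbd')
  2 → (8, 'addfheeghcabfcacbd')
  3 → (5, 'afhaddfheeghcabfcacbd')
  4 → (24, 'bd')
  5 → (19, 'bfcacbd')
  6 → (17, 'cabfcacbd')
  7 → (21, 'cacbd')
  8 → (23, 'cbd')
  9 → (25, 'd')
  10 → (4, 'dafhaddfheeghcabfcacbd')
  11 → (9, 'ddfheeghcabfcacbd')
  12 → (0, 'degedafhaddfheeghcabfcacbd')
  13 → (10, 'dfheeghcabfcacbd')
  14 → (3, 'edafhaddfheeghcabfcacbd')
  15 → (13, 'eeghcabfcacbd')
  16 → (1, 'egedafhaddfheeghcabfcacbd')
  17 → (14, 'eghcabfcacbd')
  18 → (20, 'fcacbd')
  19 → (6, 'fhaddfheeghcabfcacbd')
  20 → (11, 'fheeghcabfcacbd')
  21 → (2, 'gedafhaddfheeghcabfcacbd')
  22 → (15, 'ghcabfcacbd')
  23 → (7, 'haddfheeghcabfcacbd')
  24 → (16, 'hcabfcacbd')
  25 → (12, 'heeghcabfcacbd')

SA = [18, 22, 8, 5, 24, 19, 17, 21, 23, 25, 4, 9, 0, 10, 3, 13, 1, 14, 20, 6, 11, 2, 15, 7, 16, 12]
rank  pair      lcp
   1  s[18:],s[22:]  1  'a'
   2  s[22:],s[8:]  1  'a'
   3  s[8:],s[5:]  1  'a'
   4  s[5:],s[24:]  0  ''
   5  s[24:],s[19:]  1  'b'
   6  s[19:],s[17:]  0  ''
   7  s[17:],s[21:]  2  'ca'
   8  s[21:],s[23:]  1  'c'
   9  s[23:],s[25:]  0  ''
  10  s[25:],s[4:]  1  'd'
  11  s[4:],s[9:]  1  'd'
  12  s[9:],s[0:]  1  'd'
  13  s[0:],s[10:]  1  'd'
  14  s[10:],s[3:]  0  ''
  15  s[3:],s[13:]  1  'e'
  16  s[13:],s[1:]  1  'e'
  17  s[1:],s[14:]  2  'eg'
  18  s[14:],s[20:]  0  ''
  19  s[20:],s[6:]  1  'f'
  20  s[6:],s[11:]  2  'fh'
  21  s[11:],s[2:]  0  ''
  22  s[2:],s[15:]  1  'g'
  23  s[15:],s[7:]  0  ''
  24  s[7:],s[16:]  1  'h'
  25  s[16:],s[12:]  1  'h'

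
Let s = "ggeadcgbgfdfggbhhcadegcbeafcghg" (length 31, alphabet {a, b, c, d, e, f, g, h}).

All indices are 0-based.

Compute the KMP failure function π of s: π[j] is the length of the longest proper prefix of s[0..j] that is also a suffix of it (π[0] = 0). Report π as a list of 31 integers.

[0, 1, 0, 0, 0, 0, 1, 0, 1, 0, 0, 0, 1, 2, 0, 0, 0, 0, 0, 0, 0, 1, 0, 0, 0, 0, 0, 0, 1, 0, 1]

π[0] = 0
j=1 s[j]='g': π[1]=1 (border 'g')
j=2 s[j]='e': k: 1→0; π[2]=0 (border '')
j=3 s[j]='a': π[3]=0 (border '')
j=4 s[j]='d': π[4]=0 (border '')
j=5 s[j]='c': π[5]=0 (border '')
j=6 s[j]='g': π[6]=1 (border 'g')
j=7 s[j]='b': k: 1→0; π[7]=0 (border '')
j=8 s[j]='g': π[8]=1 (border 'g')
j=9 s[j]='f': k: 1→0; π[9]=0 (border '')
j=10 s[j]='d': π[10]=0 (border '')
j=11 s[j]='f': π[11]=0 (border '')
j=12 s[j]='g': π[12]=1 (border 'g')
j=13 s[j]='g': π[13]=2 (border 'gg')
j=14 s[j]='b': k: 2→1→0; π[14]=0 (border '')
j=15 s[j]='h': π[15]=0 (border '')
j=16 s[j]='h': π[16]=0 (border '')
j=17 s[j]='c': π[17]=0 (border '')
j=18 s[j]='a': π[18]=0 (border '')
j=19 s[j]='d': π[19]=0 (border '')
j=20 s[j]='e': π[20]=0 (border '')
j=21 s[j]='g': π[21]=1 (border 'g')
j=22 s[j]='c': k: 1→0; π[22]=0 (border '')
j=23 s[j]='b': π[23]=0 (border '')
j=24 s[j]='e': π[24]=0 (border '')
j=25 s[j]='a': π[25]=0 (border '')
j=26 s[j]='f': π[26]=0 (border '')
j=27 s[j]='c': π[27]=0 (border '')
j=28 s[j]='g': π[28]=1 (border 'g')
j=29 s[j]='h': k: 1→0; π[29]=0 (border '')
j=30 s[j]='g': π[30]=1 (border 'g')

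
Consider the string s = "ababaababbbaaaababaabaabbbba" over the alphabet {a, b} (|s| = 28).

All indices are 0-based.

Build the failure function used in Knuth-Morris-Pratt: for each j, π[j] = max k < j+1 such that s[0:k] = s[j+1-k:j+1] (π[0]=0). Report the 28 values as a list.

π[0] = 0
j=1 s[j]='b': π[1]=0 (border '')
j=2 s[j]='a': π[2]=1 (border 'a')
j=3 s[j]='b': π[3]=2 (border 'ab')
j=4 s[j]='a': π[4]=3 (border 'aba')
j=5 s[j]='a': k: 3→1→0; π[5]=1 (border 'a')
j=6 s[j]='b': π[6]=2 (border 'ab')
j=7 s[j]='a': π[7]=3 (border 'aba')
j=8 s[j]='b': π[8]=4 (border 'abab')
j=9 s[j]='b': k: 4→2→0; π[9]=0 (border '')
j=10 s[j]='b': π[10]=0 (border '')
j=11 s[j]='a': π[11]=1 (border 'a')
j=12 s[j]='a': k: 1→0; π[12]=1 (border 'a')
j=13 s[j]='a': k: 1→0; π[13]=1 (border 'a')
j=14 s[j]='a': k: 1→0; π[14]=1 (border 'a')
j=15 s[j]='b': π[15]=2 (border 'ab')
j=16 s[j]='a': π[16]=3 (border 'aba')
j=17 s[j]='b': π[17]=4 (border 'abab')
j=18 s[j]='a': π[18]=5 (border 'ababa')
j=19 s[j]='a': π[19]=6 (border 'ababaa')
j=20 s[j]='b': π[20]=7 (border 'ababaab')
j=21 s[j]='a': π[21]=8 (border 'ababaaba')
j=22 s[j]='a': k: 8→3→1→0; π[22]=1 (border 'a')
j=23 s[j]='b': π[23]=2 (border 'ab')
j=24 s[j]='b': k: 2→0; π[24]=0 (border '')
j=25 s[j]='b': π[25]=0 (border '')
j=26 s[j]='b': π[26]=0 (border '')
j=27 s[j]='a': π[27]=1 (border 'a')

[0, 0, 1, 2, 3, 1, 2, 3, 4, 0, 0, 1, 1, 1, 1, 2, 3, 4, 5, 6, 7, 8, 1, 2, 0, 0, 0, 1]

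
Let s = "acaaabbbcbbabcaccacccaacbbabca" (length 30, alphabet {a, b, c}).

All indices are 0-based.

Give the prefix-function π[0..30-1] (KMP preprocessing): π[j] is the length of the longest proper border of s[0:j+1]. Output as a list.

π[0] = 0
j=1 s[j]='c': π[1]=0 (border '')
j=2 s[j]='a': π[2]=1 (border 'a')
j=3 s[j]='a': k: 1→0; π[3]=1 (border 'a')
j=4 s[j]='a': k: 1→0; π[4]=1 (border 'a')
j=5 s[j]='b': k: 1→0; π[5]=0 (border '')
j=6 s[j]='b': π[6]=0 (border '')
j=7 s[j]='b': π[7]=0 (border '')
j=8 s[j]='c': π[8]=0 (border '')
j=9 s[j]='b': π[9]=0 (border '')
j=10 s[j]='b': π[10]=0 (border '')
j=11 s[j]='a': π[11]=1 (border 'a')
j=12 s[j]='b': k: 1→0; π[12]=0 (border '')
j=13 s[j]='c': π[13]=0 (border '')
j=14 s[j]='a': π[14]=1 (border 'a')
j=15 s[j]='c': π[15]=2 (border 'ac')
j=16 s[j]='c': k: 2→0; π[16]=0 (border '')
j=17 s[j]='a': π[17]=1 (border 'a')
j=18 s[j]='c': π[18]=2 (border 'ac')
j=19 s[j]='c': k: 2→0; π[19]=0 (border '')
j=20 s[j]='c': π[20]=0 (border '')
j=21 s[j]='a': π[21]=1 (border 'a')
j=22 s[j]='a': k: 1→0; π[22]=1 (border 'a')
j=23 s[j]='c': π[23]=2 (border 'ac')
j=24 s[j]='b': k: 2→0; π[24]=0 (border '')
j=25 s[j]='b': π[25]=0 (border '')
j=26 s[j]='a': π[26]=1 (border 'a')
j=27 s[j]='b': k: 1→0; π[27]=0 (border '')
j=28 s[j]='c': π[28]=0 (border '')
j=29 s[j]='a': π[29]=1 (border 'a')

[0, 0, 1, 1, 1, 0, 0, 0, 0, 0, 0, 1, 0, 0, 1, 2, 0, 1, 2, 0, 0, 1, 1, 2, 0, 0, 1, 0, 0, 1]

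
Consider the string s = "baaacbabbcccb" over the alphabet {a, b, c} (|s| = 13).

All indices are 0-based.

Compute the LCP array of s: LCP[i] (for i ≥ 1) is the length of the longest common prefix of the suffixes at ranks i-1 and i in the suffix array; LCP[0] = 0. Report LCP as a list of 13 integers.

rank→(start, suffix):
  0 → (1, 'aaacbabbcccb')
  1 → (2, 'aacbabbcccb')
  2 → (6, 'abbcccb')
  3 → (3, 'acbabbcccb')
  4 → (12, 'b')
  5 → (0, 'baaacbabbcccb')
  6 → (5, 'babbcccb')
  7 → (7, 'bbcccb')
  8 → (8, 'bcccb')
  9 → (11, 'cb')
  10 → (4, 'cbabbcccb')
  11 → (10, 'ccb')
  12 → (9, 'cccb')

SA = [1, 2, 6, 3, 12, 0, 5, 7, 8, 11, 4, 10, 9]
i: (SA[i-1],SA[i]) lcp shared
  1: (1,2) 2 'aa'
  2: (2,6) 1 'a'
  3: (6,3) 1 'a'
  4: (3,12) 0 ''
  5: (12,0) 1 'b'
  6: (0,5) 2 'ba'
  7: (5,7) 1 'b'
  8: (7,8) 1 'b'
  9: (8,11) 0 ''
  10: (11,4) 2 'cb'
  11: (4,10) 1 'c'
  12: (10,9) 2 'cc'

[0, 2, 1, 1, 0, 1, 2, 1, 1, 0, 2, 1, 2]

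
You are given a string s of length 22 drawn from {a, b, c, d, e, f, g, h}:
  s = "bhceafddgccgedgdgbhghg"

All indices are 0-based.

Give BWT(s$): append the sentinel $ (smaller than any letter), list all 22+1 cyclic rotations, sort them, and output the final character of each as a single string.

rank  rotation                 last
    0  $bhceafddgccgedgdgbhghg  g
    1  afddgccgedgdgbhghg$bhce  e
    2  bhceafddgccgedgdgbhghg$  $
    3  bhghg$bhceafddgccgedgdg  g
    4  ccgedgdgbhghg$bhceafddg  g
    5  ceafddgccgedgdgbhghg$bh  h
    6  cgedgdgbhghg$bhceafddgc  c
    7  ddgccgedgdgbhghg$bhceaf  f
    8  dgbhghg$bhceafddgccgedg  g
    9  dgccgedgdgbhghg$bhceafd  d
   10  dgdgbhghg$bhceafddgccge  e
   11  eafddgccgedgdgbhghg$bhc  c
   12  edgdgbhghg$bhceafddgccg  g
   13  fddgccgedgdgbhghg$bhcea  a
   14  g$bhceafddgccgedgdgbhgh  h
   15  gbhghg$bhceafddgccgedgd  d
   16  gccgedgdgbhghg$bhceafdd  d
   17  gdgbhghg$bhceafddgccged  d
   18  gedgdgbhghg$bhceafddgcc  c
   19  ghg$bhceafddgccgedgdgbh  h
   20  hceafddgccgedgdgbhghg$b  b
   21  hg$bhceafddgccgedgdgbhg  g
   22  hghg$bhceafddgccgedgdgb  b

ge$gghcfgdecgahdddchbgb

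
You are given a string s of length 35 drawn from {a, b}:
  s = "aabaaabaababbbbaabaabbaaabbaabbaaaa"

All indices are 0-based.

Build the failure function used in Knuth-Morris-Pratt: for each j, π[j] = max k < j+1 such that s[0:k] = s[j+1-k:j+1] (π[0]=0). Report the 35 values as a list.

[0, 1, 0, 1, 2, 2, 3, 4, 5, 3, 4, 0, 0, 0, 0, 1, 2, 3, 4, 5, 3, 0, 1, 2, 2, 3, 0, 1, 2, 3, 0, 1, 2, 2, 2]

π[0] = 0
j=1 s[j]='a': π[1]=1 (border 'a')
j=2 s[j]='b': k: 1→0; π[2]=0 (border '')
j=3 s[j]='a': π[3]=1 (border 'a')
j=4 s[j]='a': π[4]=2 (border 'aa')
j=5 s[j]='a': k: 2→1; π[5]=2 (border 'aa')
j=6 s[j]='b': π[6]=3 (border 'aab')
j=7 s[j]='a': π[7]=4 (border 'aaba')
j=8 s[j]='a': π[8]=5 (border 'aabaa')
j=9 s[j]='b': k: 5→2; π[9]=3 (border 'aab')
j=10 s[j]='a': π[10]=4 (border 'aaba')
j=11 s[j]='b': k: 4→1→0; π[11]=0 (border '')
j=12 s[j]='b': π[12]=0 (border '')
j=13 s[j]='b': π[13]=0 (border '')
j=14 s[j]='b': π[14]=0 (border '')
j=15 s[j]='a': π[15]=1 (border 'a')
j=16 s[j]='a': π[16]=2 (border 'aa')
j=17 s[j]='b': π[17]=3 (border 'aab')
j=18 s[j]='a': π[18]=4 (border 'aaba')
j=19 s[j]='a': π[19]=5 (border 'aabaa')
j=20 s[j]='b': k: 5→2; π[20]=3 (border 'aab')
j=21 s[j]='b': k: 3→0; π[21]=0 (border '')
j=22 s[j]='a': π[22]=1 (border 'a')
j=23 s[j]='a': π[23]=2 (border 'aa')
j=24 s[j]='a': k: 2→1; π[24]=2 (border 'aa')
j=25 s[j]='b': π[25]=3 (border 'aab')
j=26 s[j]='b': k: 3→0; π[26]=0 (border '')
j=27 s[j]='a': π[27]=1 (border 'a')
j=28 s[j]='a': π[28]=2 (border 'aa')
j=29 s[j]='b': π[29]=3 (border 'aab')
j=30 s[j]='b': k: 3→0; π[30]=0 (border '')
j=31 s[j]='a': π[31]=1 (border 'a')
j=32 s[j]='a': π[32]=2 (border 'aa')
j=33 s[j]='a': k: 2→1; π[33]=2 (border 'aa')
j=34 s[j]='a': k: 2→1; π[34]=2 (border 'aa')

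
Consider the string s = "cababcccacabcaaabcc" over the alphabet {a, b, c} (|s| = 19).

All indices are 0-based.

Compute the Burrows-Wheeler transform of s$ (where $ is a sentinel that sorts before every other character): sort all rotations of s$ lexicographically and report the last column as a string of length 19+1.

ccaccabcaaaacb$acbcb

rank  rotation              last
    0  $cababcccacabcaaabcc  c
    1  aaabcc$cababcccacabc  c
    2  aabcc$cababcccacabca  a
    3  ababcccacabcaaabcc$c  c
    4  abcaaabcc$cababcccac  c
    5  abcc$cababcccacabcaa  a
    6  abcccacabcaaabcc$cab  b
    7  acabcaaabcc$cababccc  c
    8  babcccacabcaaabcc$ca  a
    9  bcaaabcc$cababcccaca  a
   10  bcc$cababcccacabcaaa  a
   11  bcccacabcaaabcc$caba  a
   12  c$cababcccacabcaaabc  c
   13  caaabcc$cababcccacab  b
   14  cababcccacabcaaabcc$  $
   15  cabcaaabcc$cababccca  a
   16  cacabcaaabcc$cababcc  c
   17  cc$cababcccacabcaaab  b
   18  ccacabcaaabcc$cababc  c
   19  cccacabcaaabcc$cabab  b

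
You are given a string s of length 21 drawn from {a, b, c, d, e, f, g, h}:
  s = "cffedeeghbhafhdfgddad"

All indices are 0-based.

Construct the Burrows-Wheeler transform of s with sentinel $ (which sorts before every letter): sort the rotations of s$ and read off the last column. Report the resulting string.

ddhh$adgehfdefcdafebgf

rank  rotation                last
    0  $cffedeeghbhafhdfgddad  d
    1  ad$cffedeeghbhafhdfgdd  d
    2  afhdfgddad$cffedeeghbh  h
    3  bhafhdfgddad$cffedeegh  h
    4  cffedeeghbhafhdfgddad$  $
    5  d$cffedeeghbhafhdfgdda  a
    6  dad$cffedeeghbhafhdfgd  d
    7  ddad$cffedeeghbhafhdfg  g
    8  deeghbhafhdfgddad$cffe  e
    9  dfgddad$cffedeeghbhafh  h
   10  edeeghbhafhdfgddad$cff  f
   11  eeghbhafhdfgddad$cffed  d
   12  eghbhafhdfgddad$cffede  e
   13  fedeeghbhafhdfgddad$cf  f
   14  ffedeeghbhafhdfgddad$c  c
   15  fgddad$cffedeeghbhafhd  d
   16  fhdfgddad$cffedeeghbha  a
   17  gddad$cffedeeghbhafhdf  f
   18  ghbhafhdfgddad$cffedee  e
   19  hafhdfgddad$cffedeeghb  b
   20  hbhafhdfgddad$cffedeeg  g
   21  hdfgddad$cffedeeghbhaf  f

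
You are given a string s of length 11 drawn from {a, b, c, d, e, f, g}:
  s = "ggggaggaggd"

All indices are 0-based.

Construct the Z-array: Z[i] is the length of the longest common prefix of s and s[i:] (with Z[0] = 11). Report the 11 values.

Z[0]=11
i=1: i≥r, start 0; Z[1]=3 extend→box=[1,4)
i=2: min(r-i=2, Z[1]=3)=2; Z[2]=2
i=3: min(r-i=1, Z[2]=2)=1; Z[3]=1
i=4: i≥r, start 0; Z[4]=0
i=5: i≥r, start 0; Z[5]=2 extend→box=[5,7)
i=6: min(r-i=1, Z[1]=3)=1; Z[6]=1
i=7: i≥r, start 0; Z[7]=0
i=8: i≥r, start 0; Z[8]=2 extend→box=[8,10)
i=9: min(r-i=1, Z[1]=3)=1; Z[9]=1
i=10: i≥r, start 0; Z[10]=0

[11, 3, 2, 1, 0, 2, 1, 0, 2, 1, 0]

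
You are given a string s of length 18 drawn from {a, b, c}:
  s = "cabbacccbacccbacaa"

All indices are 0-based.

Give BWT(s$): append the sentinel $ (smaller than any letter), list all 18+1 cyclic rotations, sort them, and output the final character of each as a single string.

aaccbbbccbaa$ccccaa

rank  rotation             last
    0  $cabbacccbacccbacaa  a
    1  a$cabbacccbacccbaca  a
    2  aa$cabbacccbacccbac  c
    3  abbacccbacccbacaa$c  c
    4  acaa$cabbacccbacccb  b
    5  acccbacaa$cabbacccb  b
    6  acccbacccbacaa$cabb  b
    7  bacaa$cabbacccbaccc  c
    8  bacccbacaa$cabbaccc  c
    9  bacccbacccbacaa$cab  b
   10  bbacccbacccbacaa$ca  a
   11  caa$cabbacccbacccba  a
   12  cabbacccbacccbacaa$  $
   13  cbacaa$cabbacccbacc  c
   14  cbacccbacaa$cabbacc  c
   15  ccbacaa$cabbacccbac  c
   16  ccbacccbacaa$cabbac  c
   17  cccbacaa$cabbacccba  a
   18  cccbacccbacaa$cabba  a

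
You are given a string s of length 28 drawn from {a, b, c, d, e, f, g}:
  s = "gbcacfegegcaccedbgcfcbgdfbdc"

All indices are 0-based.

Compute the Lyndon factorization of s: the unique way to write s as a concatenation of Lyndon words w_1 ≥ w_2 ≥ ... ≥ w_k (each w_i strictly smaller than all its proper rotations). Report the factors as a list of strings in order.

emit factor 1: 'g' (i=0, period=1)
emit factor 2: 'bc' (i=1, period=2)
emit factor 3: 'acfegegc' (i=3, period=8)
emit factor 4: 'accedbgcfcbgdfbdc' (i=11, period=17)

["g", "bc", "acfegegc", "accedbgcfcbgdfbdc"]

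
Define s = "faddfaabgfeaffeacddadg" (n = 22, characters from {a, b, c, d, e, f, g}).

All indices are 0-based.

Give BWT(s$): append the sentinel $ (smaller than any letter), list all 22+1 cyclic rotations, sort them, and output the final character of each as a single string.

rank  rotation                 last
    0  $faddfaabgfeaffeacddadg  g
    1  aabgfeaffeacddadg$faddf  f
    2  abgfeaffeacddadg$faddfa  a
    3  acddadg$faddfaabgfeaffe  e
    4  addfaabgfeaffeacddadg$f  f
    5  adg$faddfaabgfeaffeacdd  d
    6  affeacddadg$faddfaabgfe  e
    7  bgfeaffeacddadg$faddfaa  a
    8  cddadg$faddfaabgfeaffea  a
    9  dadg$faddfaabgfeaffeacd  d
   10  ddadg$faddfaabgfeaffeac  c
   11  ddfaabgfeaffeacddadg$fa  a
   12  dfaabgfeaffeacddadg$fad  d
   13  dg$faddfaabgfeaffeacdda  a
   14  eacddadg$faddfaabgfeaff  f
   15  eaffeacddadg$faddfaabgf  f
   16  faabgfeaffeacddadg$fadd  d
   17  faddfaabgfeaffeacddadg$  $
   18  feacddadg$faddfaabgfeaf  f
   19  feaffeacddadg$faddfaabg  g
   20  ffeacddadg$faddfaabgfea  a
   21  g$faddfaabgfeaffeacddad  d
   22  gfeaffeacddadg$faddfaab  b

gfaefdeaadcadaffd$fgadb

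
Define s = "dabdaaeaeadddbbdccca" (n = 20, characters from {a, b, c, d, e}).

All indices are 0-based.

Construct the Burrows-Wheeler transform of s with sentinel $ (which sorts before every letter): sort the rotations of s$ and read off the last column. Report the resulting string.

acddeeadabccdb$dbdaaa

rank  rotation               last
    0  $dabdaaeaeadddbbdccca  a
    1  a$dabdaaeaeadddbbdccc  c
    2  aaeaeadddbbdccca$dabd  d
    3  abdaaeaeadddbbdccca$d  d
    4  adddbbdccca$dabdaaeae  e
    5  aeadddbbdccca$dabdaae  e
    6  aeaeadddbbdccca$dabda  a
    7  bbdccca$dabdaaeaeaddd  d
    8  bdaaeaeadddbbdccca$da  a
    9  bdccca$dabdaaeaeadddb  b
   10  ca$dabdaaeaeadddbbdcc  c
   11  cca$dabdaaeaeadddbbdc  c
   12  ccca$dabdaaeaeadddbbd  d
   13  daaeaeadddbbdccca$dab  b
   14  dabdaaeaeadddbbdccca$  $
   15  dbbdccca$dabdaaeaeadd  d
   16  dccca$dabdaaeaeadddbb  b
   17  ddbbdccca$dabdaaeaead  d
   18  dddbbdccca$dabdaaeaea  a
   19  eadddbbdccca$dabdaaea  a
   20  eaeadddbbdccca$dabdaa  a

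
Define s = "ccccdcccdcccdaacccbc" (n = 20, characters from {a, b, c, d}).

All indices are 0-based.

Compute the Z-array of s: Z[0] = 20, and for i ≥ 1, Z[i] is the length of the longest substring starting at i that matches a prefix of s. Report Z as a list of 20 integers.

Z[0]=20
i=1: fresh scan; Z[1]=3 extend→box=[1,4)
i=2: min(r-i=2, Z[1]=3)=2; Z[2]=2
i=3: min(r-i=1, Z[2]=2)=1; Z[3]=1
i=4: fresh scan; Z[4]=0
i=5: fresh scan; Z[5]=3 extend→box=[5,8)
i=6: min(r-i=2, Z[1]=3)=2; Z[6]=2
i=7: min(r-i=1, Z[2]=2)=1; Z[7]=1
i=8: fresh scan; Z[8]=0
i=9: fresh scan; Z[9]=3 extend→box=[9,12)
i=10: min(r-i=2, Z[1]=3)=2; Z[10]=2
i=11: min(r-i=1, Z[2]=2)=1; Z[11]=1
i=12: fresh scan; Z[12]=0
i=13: fresh scan; Z[13]=0
i=14: fresh scan; Z[14]=0
i=15: fresh scan; Z[15]=3 extend→box=[15,18)
i=16: min(r-i=2, Z[1]=3)=2; Z[16]=2
i=17: min(r-i=1, Z[2]=2)=1; Z[17]=1
i=18: fresh scan; Z[18]=0
i=19: fresh scan; Z[19]=1 extend→box=[19,20)

[20, 3, 2, 1, 0, 3, 2, 1, 0, 3, 2, 1, 0, 0, 0, 3, 2, 1, 0, 1]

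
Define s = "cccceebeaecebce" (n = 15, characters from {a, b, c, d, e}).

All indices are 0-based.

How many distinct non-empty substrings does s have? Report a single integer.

103

rank | idx | suffix
   0 |   8 | aecebce
   1 |  12 | bce
   2 |   6 | beaecebce
   3 |   0 | cccceebeaecebce
   4 |   1 | ccceebeaecebce
   5 |   2 | cceebeaecebce
   6 |  13 | ce
   7 |  10 | cebce
   8 |   3 | ceebeaecebce
   9 |  14 | e
  10 |   7 | eaecebce
  11 |  11 | ebce
  12 |   5 | ebeaecebce
  13 |   9 | ecebce
  14 |   4 | eebeaecebce

SA = [8, 12, 6, 0, 1, 2, 13, 10, 3, 14, 7, 11, 5, 9, 4]
[i] adj suffixes → lcp
  [1] 8/12 → 0 ('')
  [2] 12/6 → 1 ('b')
  [3] 6/0 → 0 ('')
  [4] 0/1 → 3 ('ccc')
  [5] 1/2 → 2 ('cc')
  [6] 2/13 → 1 ('c')
  [7] 13/10 → 2 ('ce')
  [8] 10/3 → 2 ('ce')
  [9] 3/14 → 0 ('')
  [10] 14/7 → 1 ('e')
  [11] 7/11 → 1 ('e')
  [12] 11/5 → 2 ('eb')
  [13] 5/9 → 1 ('e')
  [14] 9/4 → 1 ('e')

n(n+1)/2 = 15·16/2 = 120
Σ LCP = 0 + 0 + 1 + 0 + 3 + 2 + 1 + 2 + 2 + 0 + 1 + 1 + 2 + 1 + 1 = 17
distinct = 120 − 17 = 103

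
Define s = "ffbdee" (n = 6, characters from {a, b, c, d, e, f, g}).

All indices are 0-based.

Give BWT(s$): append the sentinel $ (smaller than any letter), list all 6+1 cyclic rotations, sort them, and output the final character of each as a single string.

rank  rotation last
    0  $ffbdee  e
    1  bdee$ff  f
    2  dee$ffb  b
    3  e$ffbde  e
    4  ee$ffbd  d
    5  fbdee$f  f
    6  ffbdee$  $

efbedf$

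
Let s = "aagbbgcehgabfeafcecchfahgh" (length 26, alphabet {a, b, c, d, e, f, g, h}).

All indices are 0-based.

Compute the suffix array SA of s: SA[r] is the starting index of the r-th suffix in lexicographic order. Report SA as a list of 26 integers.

rank | idx | suffix
   0 |   0 | aagbbgcehgabfeafcecchfahgh
   1 |  10 | abfeafcecchfahgh
   2 |  14 | afcecchfahgh
   3 |   1 | agbbgcehgabfeafcecchfahgh
   4 |  22 | ahgh
   5 |   3 | bbgcehgabfeafcecchfahgh
   6 |  11 | bfeafcecchfahgh
   7 |   4 | bgcehgabfeafcecchfahgh
   8 |  18 | cchfahgh
   9 |  16 | cecchfahgh
  10 |   6 | cehgabfeafcecchfahgh
  11 |  19 | chfahgh
  12 |  13 | eafcecchfahgh
  13 |  17 | ecchfahgh
  14 |   7 | ehgabfeafcecchfahgh
  15 |  21 | fahgh
  16 |  15 | fcecchfahgh
  17 |  12 | feafcecchfahgh
  18 |   9 | gabfeafcecchfahgh
  19 |   2 | gbbgcehgabfeafcecchfahgh
  20 |   5 | gcehgabfeafcecchfahgh
  21 |  24 | gh
  22 |  25 | h
  23 |  20 | hfahgh
  24 |   8 | hgabfeafcecchfahgh
  25 |  23 | hgh

[0, 10, 14, 1, 22, 3, 11, 4, 18, 16, 6, 19, 13, 17, 7, 21, 15, 12, 9, 2, 5, 24, 25, 20, 8, 23]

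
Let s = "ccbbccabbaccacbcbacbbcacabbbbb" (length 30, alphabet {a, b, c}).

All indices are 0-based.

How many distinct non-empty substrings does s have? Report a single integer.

404

sorted suffixes:
  #0 SA[0]=6  'abbaccacbcbacbbcacabbbbb'
  #1 SA[1]=24  'abbbbb'
  #2 SA[2]=22  'acabbbbb'
  #3 SA[3]=17  'acbbcacabbbbb'
  #4 SA[4]=12  'acbcbacbbcacabbbbb'
  #5 SA[5]=9  'accacbcbacbbcacabbbbb'
  #6 SA[6]=29  'b'
  #7 SA[7]=16  'bacbbcacabbbbb'
  #8 SA[8]=8  'baccacbcbacbbcacabbbbb'
  #9 SA[9]=28  'bb'
  #10 SA[10]=7  'bbaccacbcbacbbcacabbbbb'
  #11 SA[11]=27  'bbb'
  #12 SA[12]=26  'bbbb'
  #13 SA[13]=25  'bbbbb'
  #14 SA[14]=19  'bbcacabbbbb'
  #15 SA[15]=2  'bbccabbaccacbcbacbbcacabbbbb'
  #16 SA[16]=20  'bcacabbbbb'
  #17 SA[17]=14  'bcbacbbcacabbbbb'
  #18 SA[18]=3  'bccabbaccacbcbacbbcacabbbbb'
  #19 SA[19]=5  'cabbaccacbcbacbbcacabbbbb'
  #20 SA[20]=23  'cabbbbb'
  #21 SA[21]=21  'cacabbbbb'
  #22 SA[22]=11  'cacbcbacbbcacabbbbb'
  #23 SA[23]=15  'cbacbbcacabbbbb'
  #24 SA[24]=18  'cbbcacabbbbb'
  #25 SA[25]=1  'cbbccabbaccacbcbacbbcacabbbbb'
  #26 SA[26]=13  'cbcbacbbcacabbbbb'
  #27 SA[27]=4  'ccabbaccacbcbacbbcacabbbbb'
  #28 SA[28]=10  'ccacbcbacbbcacabbbbb'
  #29 SA[29]=0  'ccbbccabbaccacbcbacbbcacabbbbb'

SA = [6, 24, 22, 17, 12, 9, 29, 16, 8, 28, 7, 27, 26, 25, 19, 2, 20, 14, 3, 5, 23, 21, 11, 15, 18, 1, 13, 4, 10, 0]
rank  pair      lcp
   1  s[6:],s[24:]  3  'abb'
   2  s[24:],s[22:]  1  'a'
   3  s[22:],s[17:]  2  'ac'
   4  s[17:],s[12:]  3  'acb'
   5  s[12:],s[9:]  2  'ac'
   6  s[9:],s[29:]  0  ''
   7  s[29:],s[16:]  1  'b'
   8  s[16:],s[8:]  3  'bac'
   9  s[8:],s[28:]  1  'b'
  10  s[28:],s[7:]  2  'bb'
  11  s[7:],s[27:]  2  'bb'
  12  s[27:],s[26:]  3  'bbb'
  13  s[26:],s[25:]  4  'bbbb'
  14  s[25:],s[19:]  2  'bb'
  15  s[19:],s[2:]  3  'bbc'
  16  s[2:],s[20:]  1  'b'
  17  s[20:],s[14:]  2  'bc'
  18  s[14:],s[3:]  2  'bc'
  19  s[3:],s[5:]  0  ''
  20  s[5:],s[23:]  4  'cabb'
  21  s[23:],s[21:]  2  'ca'
  22  s[21:],s[11:]  3  'cac'
  23  s[11:],s[15:]  1  'c'
  24  s[15:],s[18:]  2  'cb'
  25  s[18:],s[1:]  4  'cbbc'
  26  s[1:],s[13:]  2  'cb'
  27  s[13:],s[4:]  1  'c'
  28  s[4:],s[10:]  3  'cca'
  29  s[10:],s[0:]  2  'cc'

n(n+1)/2 = 30·31/2 = 465
Σ LCP = 0 + 3 + 1 + 2 + 3 + 2 + 0 + 1 + 3 + 1 + 2 + 2 + 3 + 4 + 2 + 3 + 1 + 2 + 2 + 0 + 4 + 2 + 3 + 1 + 2 + 4 + 2 + 1 + 3 + 2 = 61
distinct = 465 − 61 = 404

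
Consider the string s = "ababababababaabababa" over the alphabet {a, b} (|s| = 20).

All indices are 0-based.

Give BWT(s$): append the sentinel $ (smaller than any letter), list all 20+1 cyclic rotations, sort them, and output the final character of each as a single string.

rank  rotation               last
    0  $ababababababaabababa  a
    1  a$ababababababaababab  b
    2  aabababa$abababababab  b
    3  aba$ababababababaabab  b
    4  abaabababa$ababababab  b
    5  ababa$ababababababaab  b
    6  ababaabababa$abababab  b
    7  abababa$ababababababa  a
    8  abababaabababa$ababab  b
    9  ababababaabababa$abab  b
   10  abababababaabababa$ab  b
   11  ababababababaabababa$  $
   12  ba$ababababababaababa  a
   13  baabababa$abababababa  a
   14  baba$ababababababaaba  a
   15  babaabababa$ababababa  a
   16  bababa$ababababababaa  a
   17  bababaabababa$abababa  a
   18  babababaabababa$ababa  a
   19  bababababaabababa$aba  a
   20  babababababaabababa$a  a

abbbbbbabbb$aaaaaaaaa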